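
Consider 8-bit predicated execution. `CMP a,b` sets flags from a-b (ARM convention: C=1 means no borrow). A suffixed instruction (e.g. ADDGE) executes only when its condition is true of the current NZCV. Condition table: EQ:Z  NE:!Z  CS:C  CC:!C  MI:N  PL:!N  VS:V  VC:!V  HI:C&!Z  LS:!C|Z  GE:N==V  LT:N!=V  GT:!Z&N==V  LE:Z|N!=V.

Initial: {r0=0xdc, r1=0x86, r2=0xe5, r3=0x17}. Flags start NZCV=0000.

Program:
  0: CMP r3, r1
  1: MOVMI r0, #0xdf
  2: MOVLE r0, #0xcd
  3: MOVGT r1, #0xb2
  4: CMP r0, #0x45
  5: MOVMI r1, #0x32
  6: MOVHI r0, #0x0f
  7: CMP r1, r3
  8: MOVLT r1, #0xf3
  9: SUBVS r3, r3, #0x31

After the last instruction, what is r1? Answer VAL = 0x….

0: ✓ CMP  NZCV=1001
1: ✓ MOVMI  r0←0xdf
2: · MOVLE
3: ✓ MOVGT  r1←0xb2
4: ✓ CMP  NZCV=1010
5: ✓ MOVMI  r1←0x32
6: ✓ MOVHI  r0←0x0f
7: ✓ CMP  NZCV=0010
8: · MOVLT
9: · SUBVS

VAL = 0x32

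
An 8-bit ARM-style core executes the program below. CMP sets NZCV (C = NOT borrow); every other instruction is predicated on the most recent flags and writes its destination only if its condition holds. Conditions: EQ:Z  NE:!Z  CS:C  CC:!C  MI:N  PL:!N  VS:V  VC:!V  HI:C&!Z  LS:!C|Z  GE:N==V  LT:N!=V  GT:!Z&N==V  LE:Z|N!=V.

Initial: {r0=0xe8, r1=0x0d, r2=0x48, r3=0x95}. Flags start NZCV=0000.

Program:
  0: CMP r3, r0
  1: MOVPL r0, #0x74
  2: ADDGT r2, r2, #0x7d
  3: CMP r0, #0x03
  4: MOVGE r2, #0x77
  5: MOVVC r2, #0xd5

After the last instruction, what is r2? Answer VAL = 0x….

[0] flags=1000 → (cmp)
[1] flags=1000 PL?F → skip
[2] flags=1000 GT?F → skip
[3] flags=1010 → (cmp)
[4] flags=1010 GE?F → skip
[5] flags=1010 VC?T → r2=0xd5

VAL = 0xd5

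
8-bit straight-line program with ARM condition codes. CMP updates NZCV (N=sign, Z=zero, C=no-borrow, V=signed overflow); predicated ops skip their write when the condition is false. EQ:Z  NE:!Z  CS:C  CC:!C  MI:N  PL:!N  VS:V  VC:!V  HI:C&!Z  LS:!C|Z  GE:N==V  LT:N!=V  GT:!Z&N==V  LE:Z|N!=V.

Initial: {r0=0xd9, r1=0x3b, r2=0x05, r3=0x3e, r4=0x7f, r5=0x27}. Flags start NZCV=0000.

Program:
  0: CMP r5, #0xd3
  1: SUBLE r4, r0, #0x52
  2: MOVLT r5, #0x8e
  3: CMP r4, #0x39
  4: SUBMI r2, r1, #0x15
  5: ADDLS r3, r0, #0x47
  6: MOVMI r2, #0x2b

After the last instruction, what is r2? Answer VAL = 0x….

VAL = 0x05

0: ✓ CMP  NZCV=0000
1: · SUBLE
2: · MOVLT
3: ✓ CMP  NZCV=0010
4: · SUBMI
5: · ADDLS
6: · MOVMI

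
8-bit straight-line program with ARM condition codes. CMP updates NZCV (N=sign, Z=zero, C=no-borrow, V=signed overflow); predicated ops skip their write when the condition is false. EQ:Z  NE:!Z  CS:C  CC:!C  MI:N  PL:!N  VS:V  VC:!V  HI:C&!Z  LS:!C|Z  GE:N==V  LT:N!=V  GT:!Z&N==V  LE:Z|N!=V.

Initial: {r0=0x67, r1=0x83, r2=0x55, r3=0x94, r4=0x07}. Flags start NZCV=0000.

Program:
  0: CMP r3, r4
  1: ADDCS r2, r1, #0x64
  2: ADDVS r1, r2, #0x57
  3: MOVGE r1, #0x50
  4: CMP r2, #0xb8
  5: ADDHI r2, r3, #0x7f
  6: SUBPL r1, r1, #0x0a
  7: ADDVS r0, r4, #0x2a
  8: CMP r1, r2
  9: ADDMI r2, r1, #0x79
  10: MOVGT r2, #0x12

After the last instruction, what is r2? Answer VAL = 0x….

VAL = 0x12

[0] flags=1010 → (cmp)
[1] flags=1010 CS?T → r2=0xe7
[2] flags=1010 VS?F → skip
[3] flags=1010 GE?F → skip
[4] flags=0010 → (cmp)
[5] flags=0010 HI?T → r2=0x13
[6] flags=0010 PL?T → r1=0x79
[7] flags=0010 VS?F → skip
[8] flags=0010 → (cmp)
[9] flags=0010 MI?F → skip
[10] flags=0010 GT?T → r2=0x12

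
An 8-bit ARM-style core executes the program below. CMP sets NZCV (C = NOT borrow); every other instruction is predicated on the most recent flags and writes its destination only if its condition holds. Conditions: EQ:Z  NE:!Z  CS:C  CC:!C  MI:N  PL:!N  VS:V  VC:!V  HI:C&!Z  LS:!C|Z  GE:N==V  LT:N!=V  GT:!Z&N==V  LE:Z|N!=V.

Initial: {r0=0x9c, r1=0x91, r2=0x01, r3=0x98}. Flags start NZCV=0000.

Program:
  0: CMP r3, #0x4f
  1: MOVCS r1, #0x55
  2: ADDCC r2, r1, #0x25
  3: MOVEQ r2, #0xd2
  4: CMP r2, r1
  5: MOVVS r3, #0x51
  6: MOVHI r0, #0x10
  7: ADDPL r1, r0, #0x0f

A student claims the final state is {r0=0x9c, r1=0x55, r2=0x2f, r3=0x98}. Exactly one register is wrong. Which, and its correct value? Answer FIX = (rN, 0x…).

FIX = (r2, 0x01)

0: ✓ CMP  NZCV=0011
1: ✓ MOVCS  r1←0x55
2: · ADDCC
3: · MOVEQ
4: ✓ CMP  NZCV=1000
5: · MOVVS
6: · MOVHI
7: · ADDPL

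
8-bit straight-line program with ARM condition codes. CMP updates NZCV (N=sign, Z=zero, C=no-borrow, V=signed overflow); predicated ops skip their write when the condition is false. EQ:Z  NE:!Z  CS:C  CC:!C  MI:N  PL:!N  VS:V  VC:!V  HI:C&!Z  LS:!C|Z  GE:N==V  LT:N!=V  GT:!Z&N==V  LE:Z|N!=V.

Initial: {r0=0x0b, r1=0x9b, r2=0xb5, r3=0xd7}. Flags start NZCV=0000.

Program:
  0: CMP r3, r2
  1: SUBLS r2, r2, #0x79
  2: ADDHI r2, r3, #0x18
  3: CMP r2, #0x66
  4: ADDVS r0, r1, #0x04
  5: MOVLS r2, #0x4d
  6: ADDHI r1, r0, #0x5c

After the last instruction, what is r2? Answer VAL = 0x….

[0] flags=0010 → (cmp)
[1] flags=0010 LS?F → skip
[2] flags=0010 HI?T → r2=0xef
[3] flags=1010 → (cmp)
[4] flags=1010 VS?F → skip
[5] flags=1010 LS?F → skip
[6] flags=1010 HI?T → r1=0x67

VAL = 0xef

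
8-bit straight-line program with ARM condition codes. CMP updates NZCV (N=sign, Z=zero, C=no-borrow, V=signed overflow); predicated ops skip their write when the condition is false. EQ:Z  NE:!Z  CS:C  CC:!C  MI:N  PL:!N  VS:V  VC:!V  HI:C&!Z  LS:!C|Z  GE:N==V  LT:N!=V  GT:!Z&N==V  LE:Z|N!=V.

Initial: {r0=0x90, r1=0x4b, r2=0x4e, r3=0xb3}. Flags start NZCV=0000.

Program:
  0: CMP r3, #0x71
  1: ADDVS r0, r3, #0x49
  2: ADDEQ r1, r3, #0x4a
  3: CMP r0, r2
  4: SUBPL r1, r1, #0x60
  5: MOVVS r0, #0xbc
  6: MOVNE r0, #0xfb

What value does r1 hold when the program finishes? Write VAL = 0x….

VAL = 0x4b

0: ✓ CMP  NZCV=0011
1: ✓ ADDVS  r0←0xfc
2: · ADDEQ
3: ✓ CMP  NZCV=1010
4: · SUBPL
5: · MOVVS
6: ✓ MOVNE  r0←0xfb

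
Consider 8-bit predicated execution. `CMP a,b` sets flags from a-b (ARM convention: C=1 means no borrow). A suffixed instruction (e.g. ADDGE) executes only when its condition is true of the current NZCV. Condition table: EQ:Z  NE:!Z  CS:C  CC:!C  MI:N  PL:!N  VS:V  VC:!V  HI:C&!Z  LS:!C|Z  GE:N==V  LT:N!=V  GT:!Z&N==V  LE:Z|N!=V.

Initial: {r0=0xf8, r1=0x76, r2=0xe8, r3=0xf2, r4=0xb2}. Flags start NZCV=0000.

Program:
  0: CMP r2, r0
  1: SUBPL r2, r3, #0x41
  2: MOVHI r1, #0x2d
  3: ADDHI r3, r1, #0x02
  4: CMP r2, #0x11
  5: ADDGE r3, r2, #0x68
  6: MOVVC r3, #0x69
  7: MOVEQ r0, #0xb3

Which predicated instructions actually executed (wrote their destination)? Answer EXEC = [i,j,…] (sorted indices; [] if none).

0: ✓ CMP  NZCV=1000
1: · SUBPL
2: · MOVHI
3: · ADDHI
4: ✓ CMP  NZCV=1010
5: · ADDGE
6: ✓ MOVVC  r3←0x69
7: · MOVEQ

EXEC = [6]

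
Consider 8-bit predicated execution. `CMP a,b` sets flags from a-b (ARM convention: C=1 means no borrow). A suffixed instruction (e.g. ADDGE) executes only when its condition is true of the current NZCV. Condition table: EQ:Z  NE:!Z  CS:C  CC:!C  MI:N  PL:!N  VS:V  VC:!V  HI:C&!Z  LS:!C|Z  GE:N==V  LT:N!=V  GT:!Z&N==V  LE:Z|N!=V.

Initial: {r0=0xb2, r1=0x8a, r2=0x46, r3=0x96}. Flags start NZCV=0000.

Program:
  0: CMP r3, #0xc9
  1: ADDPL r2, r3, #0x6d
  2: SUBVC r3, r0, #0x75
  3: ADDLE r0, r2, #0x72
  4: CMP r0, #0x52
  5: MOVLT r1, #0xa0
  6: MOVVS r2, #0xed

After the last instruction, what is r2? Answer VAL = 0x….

[0] flags=1000 → (cmp)
[1] flags=1000 PL?F → skip
[2] flags=1000 VC?T → r3=0x3d
[3] flags=1000 LE?T → r0=0xb8
[4] flags=0011 → (cmp)
[5] flags=0011 LT?T → r1=0xa0
[6] flags=0011 VS?T → r2=0xed

VAL = 0xed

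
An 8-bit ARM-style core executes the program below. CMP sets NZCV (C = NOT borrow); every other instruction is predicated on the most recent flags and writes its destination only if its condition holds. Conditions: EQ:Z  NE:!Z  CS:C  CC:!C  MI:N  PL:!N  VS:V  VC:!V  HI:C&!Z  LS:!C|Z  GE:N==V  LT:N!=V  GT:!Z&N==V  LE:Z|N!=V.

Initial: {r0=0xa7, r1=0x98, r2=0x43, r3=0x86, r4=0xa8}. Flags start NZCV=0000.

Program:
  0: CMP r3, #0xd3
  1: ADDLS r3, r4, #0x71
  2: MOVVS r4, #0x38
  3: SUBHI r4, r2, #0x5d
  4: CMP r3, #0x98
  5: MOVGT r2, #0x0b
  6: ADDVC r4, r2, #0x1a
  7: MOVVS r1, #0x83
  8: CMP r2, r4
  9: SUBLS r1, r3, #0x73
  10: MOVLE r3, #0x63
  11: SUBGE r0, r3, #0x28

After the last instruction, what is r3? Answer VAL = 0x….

0: ✓ CMP  NZCV=1000
1: ✓ ADDLS  r3←0x19
2: · MOVVS
3: · SUBHI
4: ✓ CMP  NZCV=1001
5: ✓ MOVGT  r2←0x0b
6: · ADDVC
7: ✓ MOVVS  r1←0x83
8: ✓ CMP  NZCV=0000
9: ✓ SUBLS  r1←0xa6
10: · MOVLE
11: ✓ SUBGE  r0←0xf1

VAL = 0x19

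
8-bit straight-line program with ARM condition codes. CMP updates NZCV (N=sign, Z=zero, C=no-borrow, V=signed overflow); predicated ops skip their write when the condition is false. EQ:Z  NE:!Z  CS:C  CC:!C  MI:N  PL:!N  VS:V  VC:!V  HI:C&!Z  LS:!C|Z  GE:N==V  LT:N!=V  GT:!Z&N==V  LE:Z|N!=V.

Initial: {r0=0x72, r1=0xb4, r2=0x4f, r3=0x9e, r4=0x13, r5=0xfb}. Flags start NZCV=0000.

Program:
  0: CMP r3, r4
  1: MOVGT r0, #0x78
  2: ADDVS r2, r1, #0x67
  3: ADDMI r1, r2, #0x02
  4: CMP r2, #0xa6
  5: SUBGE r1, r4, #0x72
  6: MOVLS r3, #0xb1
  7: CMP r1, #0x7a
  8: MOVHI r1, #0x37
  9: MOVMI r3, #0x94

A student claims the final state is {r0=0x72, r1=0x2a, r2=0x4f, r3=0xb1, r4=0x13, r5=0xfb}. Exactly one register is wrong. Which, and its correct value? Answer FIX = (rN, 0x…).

FIX = (r1, 0x37)

0: ✓ CMP  NZCV=1010
1: · MOVGT
2: · ADDVS
3: ✓ ADDMI  r1←0x51
4: ✓ CMP  NZCV=1001
5: ✓ SUBGE  r1←0xa1
6: ✓ MOVLS  r3←0xb1
7: ✓ CMP  NZCV=0011
8: ✓ MOVHI  r1←0x37
9: · MOVMI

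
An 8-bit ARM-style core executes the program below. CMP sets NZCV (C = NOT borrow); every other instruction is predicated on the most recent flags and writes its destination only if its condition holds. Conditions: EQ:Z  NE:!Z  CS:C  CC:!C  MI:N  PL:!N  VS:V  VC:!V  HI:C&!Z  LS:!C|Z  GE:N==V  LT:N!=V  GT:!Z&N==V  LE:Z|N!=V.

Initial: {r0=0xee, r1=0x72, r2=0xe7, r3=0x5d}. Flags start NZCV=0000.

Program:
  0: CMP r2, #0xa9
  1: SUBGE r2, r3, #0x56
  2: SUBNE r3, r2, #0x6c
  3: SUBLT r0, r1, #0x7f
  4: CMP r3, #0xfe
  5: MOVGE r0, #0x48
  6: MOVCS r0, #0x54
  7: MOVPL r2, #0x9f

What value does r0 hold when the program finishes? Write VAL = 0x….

VAL = 0xee

0: ✓ CMP  NZCV=0010
1: ✓ SUBGE  r2←0x07
2: ✓ SUBNE  r3←0x9b
3: · SUBLT
4: ✓ CMP  NZCV=1000
5: · MOVGE
6: · MOVCS
7: · MOVPL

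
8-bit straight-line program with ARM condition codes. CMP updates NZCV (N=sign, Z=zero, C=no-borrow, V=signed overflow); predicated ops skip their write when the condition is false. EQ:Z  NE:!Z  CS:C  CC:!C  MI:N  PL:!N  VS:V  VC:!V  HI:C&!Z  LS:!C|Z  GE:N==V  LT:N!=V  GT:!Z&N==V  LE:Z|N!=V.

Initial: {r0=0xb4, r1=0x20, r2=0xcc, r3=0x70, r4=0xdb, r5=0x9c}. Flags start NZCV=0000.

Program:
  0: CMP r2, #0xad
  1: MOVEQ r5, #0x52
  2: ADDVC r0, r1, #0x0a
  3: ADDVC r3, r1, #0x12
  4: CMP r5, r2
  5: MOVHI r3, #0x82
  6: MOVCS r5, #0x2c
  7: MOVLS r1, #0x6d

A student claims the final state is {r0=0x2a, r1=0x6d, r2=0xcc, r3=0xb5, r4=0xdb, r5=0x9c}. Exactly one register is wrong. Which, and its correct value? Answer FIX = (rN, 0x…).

FIX = (r3, 0x32)

0: ✓ CMP  NZCV=0010
1: · MOVEQ
2: ✓ ADDVC  r0←0x2a
3: ✓ ADDVC  r3←0x32
4: ✓ CMP  NZCV=1000
5: · MOVHI
6: · MOVCS
7: ✓ MOVLS  r1←0x6d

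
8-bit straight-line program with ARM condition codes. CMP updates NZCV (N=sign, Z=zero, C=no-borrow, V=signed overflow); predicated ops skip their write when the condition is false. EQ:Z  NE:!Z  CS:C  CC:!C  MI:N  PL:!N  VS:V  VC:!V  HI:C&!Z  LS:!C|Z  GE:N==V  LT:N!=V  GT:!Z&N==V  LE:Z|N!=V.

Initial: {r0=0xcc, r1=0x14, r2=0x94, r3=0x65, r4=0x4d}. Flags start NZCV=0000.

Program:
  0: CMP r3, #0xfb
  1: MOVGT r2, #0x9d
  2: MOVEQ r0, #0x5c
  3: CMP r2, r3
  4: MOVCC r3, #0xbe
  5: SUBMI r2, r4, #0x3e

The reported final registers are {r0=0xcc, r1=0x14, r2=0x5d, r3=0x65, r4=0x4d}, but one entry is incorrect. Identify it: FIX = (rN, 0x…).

0: ✓ CMP  NZCV=0000
1: ✓ MOVGT  r2←0x9d
2: · MOVEQ
3: ✓ CMP  NZCV=0011
4: · MOVCC
5: · SUBMI

FIX = (r2, 0x9d)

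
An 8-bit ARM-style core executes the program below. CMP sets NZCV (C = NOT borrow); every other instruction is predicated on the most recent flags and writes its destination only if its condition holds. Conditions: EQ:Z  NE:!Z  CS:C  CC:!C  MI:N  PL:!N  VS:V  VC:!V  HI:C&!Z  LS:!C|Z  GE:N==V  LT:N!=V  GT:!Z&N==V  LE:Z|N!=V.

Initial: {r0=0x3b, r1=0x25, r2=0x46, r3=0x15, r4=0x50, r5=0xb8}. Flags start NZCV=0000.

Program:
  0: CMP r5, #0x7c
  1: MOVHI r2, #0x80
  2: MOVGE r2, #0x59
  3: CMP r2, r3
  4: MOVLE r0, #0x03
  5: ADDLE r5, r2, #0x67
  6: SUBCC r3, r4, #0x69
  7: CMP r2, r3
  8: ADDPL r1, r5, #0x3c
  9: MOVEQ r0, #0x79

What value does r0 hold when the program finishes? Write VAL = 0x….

0: ✓ CMP  NZCV=0011
1: ✓ MOVHI  r2←0x80
2: · MOVGE
3: ✓ CMP  NZCV=0011
4: ✓ MOVLE  r0←0x03
5: ✓ ADDLE  r5←0xe7
6: · SUBCC
7: ✓ CMP  NZCV=0011
8: ✓ ADDPL  r1←0x23
9: · MOVEQ

VAL = 0x03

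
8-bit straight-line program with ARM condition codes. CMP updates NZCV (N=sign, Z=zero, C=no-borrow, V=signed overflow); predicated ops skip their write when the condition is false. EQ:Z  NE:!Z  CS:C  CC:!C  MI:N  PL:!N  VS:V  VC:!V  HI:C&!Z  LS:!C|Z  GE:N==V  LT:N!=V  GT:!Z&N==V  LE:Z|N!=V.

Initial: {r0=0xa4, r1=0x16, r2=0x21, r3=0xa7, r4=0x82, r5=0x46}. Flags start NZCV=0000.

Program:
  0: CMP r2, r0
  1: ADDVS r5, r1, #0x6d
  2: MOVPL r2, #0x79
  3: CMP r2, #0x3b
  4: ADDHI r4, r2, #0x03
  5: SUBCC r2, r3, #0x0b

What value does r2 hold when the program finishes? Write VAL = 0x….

0: ✓ CMP  NZCV=0000
1: · ADDVS
2: ✓ MOVPL  r2←0x79
3: ✓ CMP  NZCV=0010
4: ✓ ADDHI  r4←0x7c
5: · SUBCC

VAL = 0x79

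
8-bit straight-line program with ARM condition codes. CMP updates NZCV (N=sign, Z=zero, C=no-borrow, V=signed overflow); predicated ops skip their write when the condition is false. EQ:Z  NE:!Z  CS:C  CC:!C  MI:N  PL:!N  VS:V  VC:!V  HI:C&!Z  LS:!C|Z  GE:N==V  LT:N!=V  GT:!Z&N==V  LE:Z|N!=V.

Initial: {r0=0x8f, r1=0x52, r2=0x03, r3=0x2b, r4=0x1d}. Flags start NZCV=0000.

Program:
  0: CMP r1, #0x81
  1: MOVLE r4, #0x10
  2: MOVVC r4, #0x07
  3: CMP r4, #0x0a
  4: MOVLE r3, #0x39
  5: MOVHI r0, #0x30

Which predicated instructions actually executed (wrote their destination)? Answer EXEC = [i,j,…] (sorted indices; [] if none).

0: ✓ CMP  NZCV=1001
1: · MOVLE
2: · MOVVC
3: ✓ CMP  NZCV=0010
4: · MOVLE
5: ✓ MOVHI  r0←0x30

EXEC = [5]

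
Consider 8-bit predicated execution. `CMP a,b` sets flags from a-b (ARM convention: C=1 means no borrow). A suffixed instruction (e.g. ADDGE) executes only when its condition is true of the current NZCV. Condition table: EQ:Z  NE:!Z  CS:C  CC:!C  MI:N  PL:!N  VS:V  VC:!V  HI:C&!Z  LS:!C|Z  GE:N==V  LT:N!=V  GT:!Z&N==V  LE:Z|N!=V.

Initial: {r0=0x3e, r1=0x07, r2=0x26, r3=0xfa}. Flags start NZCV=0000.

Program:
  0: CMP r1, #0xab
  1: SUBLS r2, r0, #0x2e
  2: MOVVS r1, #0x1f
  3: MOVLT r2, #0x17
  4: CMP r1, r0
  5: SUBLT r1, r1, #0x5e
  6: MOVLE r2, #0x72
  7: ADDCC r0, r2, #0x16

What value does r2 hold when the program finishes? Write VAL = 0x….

VAL = 0x72

0: ✓ CMP  NZCV=0000
1: ✓ SUBLS  r2←0x10
2: · MOVVS
3: · MOVLT
4: ✓ CMP  NZCV=1000
5: ✓ SUBLT  r1←0xa9
6: ✓ MOVLE  r2←0x72
7: ✓ ADDCC  r0←0x88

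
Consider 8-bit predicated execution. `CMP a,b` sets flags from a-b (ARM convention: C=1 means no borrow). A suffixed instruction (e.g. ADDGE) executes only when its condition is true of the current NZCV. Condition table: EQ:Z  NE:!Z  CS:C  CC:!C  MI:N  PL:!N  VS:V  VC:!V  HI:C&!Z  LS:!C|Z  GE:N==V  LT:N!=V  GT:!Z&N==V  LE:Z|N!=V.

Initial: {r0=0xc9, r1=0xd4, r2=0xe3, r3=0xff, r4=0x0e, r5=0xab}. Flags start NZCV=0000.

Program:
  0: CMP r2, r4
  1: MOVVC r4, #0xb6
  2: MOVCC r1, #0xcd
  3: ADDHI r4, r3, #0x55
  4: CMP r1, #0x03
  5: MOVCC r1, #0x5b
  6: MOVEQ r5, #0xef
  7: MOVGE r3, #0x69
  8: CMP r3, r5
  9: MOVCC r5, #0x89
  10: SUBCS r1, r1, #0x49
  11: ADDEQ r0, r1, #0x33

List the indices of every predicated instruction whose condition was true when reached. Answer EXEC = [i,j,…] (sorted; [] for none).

[0] flags=1010 → (cmp)
[1] flags=1010 VC?T → r4=0xb6
[2] flags=1010 CC?F → skip
[3] flags=1010 HI?T → r4=0x54
[4] flags=1010 → (cmp)
[5] flags=1010 CC?F → skip
[6] flags=1010 EQ?F → skip
[7] flags=1010 GE?F → skip
[8] flags=0010 → (cmp)
[9] flags=0010 CC?F → skip
[10] flags=0010 CS?T → r1=0x8b
[11] flags=0010 EQ?F → skip

EXEC = [1,3,10]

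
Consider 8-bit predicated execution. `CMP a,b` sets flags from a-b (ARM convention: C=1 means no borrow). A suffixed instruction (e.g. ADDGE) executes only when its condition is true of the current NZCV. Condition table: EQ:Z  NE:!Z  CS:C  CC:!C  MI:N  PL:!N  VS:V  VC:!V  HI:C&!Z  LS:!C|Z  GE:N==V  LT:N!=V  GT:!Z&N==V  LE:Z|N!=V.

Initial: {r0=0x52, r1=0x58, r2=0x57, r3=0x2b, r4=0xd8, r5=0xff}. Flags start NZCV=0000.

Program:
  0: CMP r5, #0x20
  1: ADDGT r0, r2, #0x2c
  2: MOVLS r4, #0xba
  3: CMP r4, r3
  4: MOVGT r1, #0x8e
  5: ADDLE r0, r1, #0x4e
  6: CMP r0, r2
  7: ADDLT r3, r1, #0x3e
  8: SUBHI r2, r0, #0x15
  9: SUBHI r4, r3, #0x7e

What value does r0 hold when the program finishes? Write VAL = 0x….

VAL = 0xa6

[0] flags=1010 → (cmp)
[1] flags=1010 GT?F → skip
[2] flags=1010 LS?F → skip
[3] flags=1010 → (cmp)
[4] flags=1010 GT?F → skip
[5] flags=1010 LE?T → r0=0xa6
[6] flags=0011 → (cmp)
[7] flags=0011 LT?T → r3=0x96
[8] flags=0011 HI?T → r2=0x91
[9] flags=0011 HI?T → r4=0x18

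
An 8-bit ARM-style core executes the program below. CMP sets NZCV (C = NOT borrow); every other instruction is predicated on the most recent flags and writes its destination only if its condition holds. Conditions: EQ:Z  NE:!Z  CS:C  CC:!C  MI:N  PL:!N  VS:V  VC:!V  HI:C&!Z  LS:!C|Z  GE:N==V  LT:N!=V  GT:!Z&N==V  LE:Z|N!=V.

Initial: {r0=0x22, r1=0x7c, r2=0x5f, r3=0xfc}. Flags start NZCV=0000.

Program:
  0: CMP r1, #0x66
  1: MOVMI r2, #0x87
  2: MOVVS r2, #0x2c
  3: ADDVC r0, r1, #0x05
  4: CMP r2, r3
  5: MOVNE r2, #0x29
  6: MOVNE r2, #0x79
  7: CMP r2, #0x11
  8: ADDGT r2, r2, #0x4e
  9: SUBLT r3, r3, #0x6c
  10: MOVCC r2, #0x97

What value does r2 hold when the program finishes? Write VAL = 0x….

[0] flags=0010 → (cmp)
[1] flags=0010 MI?F → skip
[2] flags=0010 VS?F → skip
[3] flags=0010 VC?T → r0=0x81
[4] flags=0000 → (cmp)
[5] flags=0000 NE?T → r2=0x29
[6] flags=0000 NE?T → r2=0x79
[7] flags=0010 → (cmp)
[8] flags=0010 GT?T → r2=0xc7
[9] flags=0010 LT?F → skip
[10] flags=0010 CC?F → skip

VAL = 0xc7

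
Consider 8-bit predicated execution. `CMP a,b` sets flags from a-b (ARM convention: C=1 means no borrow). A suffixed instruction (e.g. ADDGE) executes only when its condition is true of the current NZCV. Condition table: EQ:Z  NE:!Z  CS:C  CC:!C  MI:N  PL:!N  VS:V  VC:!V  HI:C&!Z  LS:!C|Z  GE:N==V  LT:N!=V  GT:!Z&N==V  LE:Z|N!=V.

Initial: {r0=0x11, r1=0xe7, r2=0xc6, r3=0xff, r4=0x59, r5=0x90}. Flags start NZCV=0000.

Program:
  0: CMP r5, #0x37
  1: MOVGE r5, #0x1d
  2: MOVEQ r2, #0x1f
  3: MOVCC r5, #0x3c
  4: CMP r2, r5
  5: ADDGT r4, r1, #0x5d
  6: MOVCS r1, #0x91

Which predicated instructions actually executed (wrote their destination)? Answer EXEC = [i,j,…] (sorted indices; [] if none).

EXEC = [5,6]

0: ✓ CMP  NZCV=0011
1: · MOVGE
2: · MOVEQ
3: · MOVCC
4: ✓ CMP  NZCV=0010
5: ✓ ADDGT  r4←0x44
6: ✓ MOVCS  r1←0x91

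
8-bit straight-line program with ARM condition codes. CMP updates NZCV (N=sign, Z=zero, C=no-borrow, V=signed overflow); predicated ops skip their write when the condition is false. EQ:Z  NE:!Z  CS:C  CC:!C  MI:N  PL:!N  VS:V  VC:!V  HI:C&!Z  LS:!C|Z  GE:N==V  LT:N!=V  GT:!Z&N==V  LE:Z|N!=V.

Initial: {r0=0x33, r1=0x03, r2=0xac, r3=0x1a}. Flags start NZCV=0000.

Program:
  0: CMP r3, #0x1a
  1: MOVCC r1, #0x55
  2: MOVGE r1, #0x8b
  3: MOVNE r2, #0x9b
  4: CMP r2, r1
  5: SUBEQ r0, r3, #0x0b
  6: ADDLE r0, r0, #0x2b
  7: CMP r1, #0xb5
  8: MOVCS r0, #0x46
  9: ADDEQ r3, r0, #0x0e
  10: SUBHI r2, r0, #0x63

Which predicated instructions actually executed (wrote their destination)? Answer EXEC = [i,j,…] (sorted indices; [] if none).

EXEC = [2]

0: ✓ CMP  NZCV=0110
1: · MOVCC
2: ✓ MOVGE  r1←0x8b
3: · MOVNE
4: ✓ CMP  NZCV=0010
5: · SUBEQ
6: · ADDLE
7: ✓ CMP  NZCV=1000
8: · MOVCS
9: · ADDEQ
10: · SUBHI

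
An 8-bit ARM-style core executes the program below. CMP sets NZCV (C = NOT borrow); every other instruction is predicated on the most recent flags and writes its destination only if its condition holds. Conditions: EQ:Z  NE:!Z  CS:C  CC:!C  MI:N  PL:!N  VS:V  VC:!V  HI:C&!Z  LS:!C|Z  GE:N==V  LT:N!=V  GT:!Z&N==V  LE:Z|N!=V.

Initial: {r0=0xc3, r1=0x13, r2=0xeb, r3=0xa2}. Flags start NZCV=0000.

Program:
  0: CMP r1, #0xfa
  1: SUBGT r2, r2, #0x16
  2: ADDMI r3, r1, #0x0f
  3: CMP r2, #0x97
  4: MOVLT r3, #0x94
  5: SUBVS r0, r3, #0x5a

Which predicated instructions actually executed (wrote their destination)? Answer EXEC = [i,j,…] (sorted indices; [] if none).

EXEC = [1]

0: ✓ CMP  NZCV=0000
1: ✓ SUBGT  r2←0xd5
2: · ADDMI
3: ✓ CMP  NZCV=0010
4: · MOVLT
5: · SUBVS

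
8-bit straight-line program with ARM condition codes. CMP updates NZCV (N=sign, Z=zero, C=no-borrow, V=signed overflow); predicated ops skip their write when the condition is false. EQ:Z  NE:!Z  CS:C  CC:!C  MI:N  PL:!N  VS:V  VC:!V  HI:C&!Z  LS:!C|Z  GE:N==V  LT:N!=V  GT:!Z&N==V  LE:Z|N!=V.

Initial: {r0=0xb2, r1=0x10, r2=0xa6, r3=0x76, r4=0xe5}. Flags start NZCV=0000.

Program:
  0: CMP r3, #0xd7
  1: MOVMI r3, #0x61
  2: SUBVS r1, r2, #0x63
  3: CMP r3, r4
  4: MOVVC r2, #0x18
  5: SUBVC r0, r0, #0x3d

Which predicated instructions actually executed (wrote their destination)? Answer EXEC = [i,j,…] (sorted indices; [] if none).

EXEC = [1,2,4,5]

0: ✓ CMP  NZCV=1001
1: ✓ MOVMI  r3←0x61
2: ✓ SUBVS  r1←0x43
3: ✓ CMP  NZCV=0000
4: ✓ MOVVC  r2←0x18
5: ✓ SUBVC  r0←0x75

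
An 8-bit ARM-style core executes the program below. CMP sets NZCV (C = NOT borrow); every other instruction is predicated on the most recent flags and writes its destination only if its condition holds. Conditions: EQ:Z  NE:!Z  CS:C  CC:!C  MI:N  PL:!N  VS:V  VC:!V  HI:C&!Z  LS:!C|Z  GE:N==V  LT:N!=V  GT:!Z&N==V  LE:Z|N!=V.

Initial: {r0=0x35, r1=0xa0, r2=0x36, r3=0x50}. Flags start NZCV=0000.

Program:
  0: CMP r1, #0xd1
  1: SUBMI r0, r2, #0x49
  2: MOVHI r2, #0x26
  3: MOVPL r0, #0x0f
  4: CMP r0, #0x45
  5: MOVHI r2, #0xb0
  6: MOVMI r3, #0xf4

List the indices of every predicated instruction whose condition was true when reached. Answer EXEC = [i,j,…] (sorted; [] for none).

EXEC = [1,5,6]

[0] flags=1000 → (cmp)
[1] flags=1000 MI?T → r0=0xed
[2] flags=1000 HI?F → skip
[3] flags=1000 PL?F → skip
[4] flags=1010 → (cmp)
[5] flags=1010 HI?T → r2=0xb0
[6] flags=1010 MI?T → r3=0xf4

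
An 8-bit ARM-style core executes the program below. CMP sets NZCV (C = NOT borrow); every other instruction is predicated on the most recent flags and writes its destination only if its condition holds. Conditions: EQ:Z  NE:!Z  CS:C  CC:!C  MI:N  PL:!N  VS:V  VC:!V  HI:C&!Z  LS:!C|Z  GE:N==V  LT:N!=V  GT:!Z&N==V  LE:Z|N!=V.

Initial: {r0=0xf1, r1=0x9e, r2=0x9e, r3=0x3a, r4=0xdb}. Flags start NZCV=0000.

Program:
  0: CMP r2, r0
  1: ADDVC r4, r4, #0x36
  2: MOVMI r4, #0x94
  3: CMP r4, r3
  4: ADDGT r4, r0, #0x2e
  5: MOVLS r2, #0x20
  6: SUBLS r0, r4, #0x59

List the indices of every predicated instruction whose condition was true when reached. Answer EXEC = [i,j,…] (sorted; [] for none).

EXEC = [1,2]

[0] flags=1000 → (cmp)
[1] flags=1000 VC?T → r4=0x11
[2] flags=1000 MI?T → r4=0x94
[3] flags=0011 → (cmp)
[4] flags=0011 GT?F → skip
[5] flags=0011 LS?F → skip
[6] flags=0011 LS?F → skip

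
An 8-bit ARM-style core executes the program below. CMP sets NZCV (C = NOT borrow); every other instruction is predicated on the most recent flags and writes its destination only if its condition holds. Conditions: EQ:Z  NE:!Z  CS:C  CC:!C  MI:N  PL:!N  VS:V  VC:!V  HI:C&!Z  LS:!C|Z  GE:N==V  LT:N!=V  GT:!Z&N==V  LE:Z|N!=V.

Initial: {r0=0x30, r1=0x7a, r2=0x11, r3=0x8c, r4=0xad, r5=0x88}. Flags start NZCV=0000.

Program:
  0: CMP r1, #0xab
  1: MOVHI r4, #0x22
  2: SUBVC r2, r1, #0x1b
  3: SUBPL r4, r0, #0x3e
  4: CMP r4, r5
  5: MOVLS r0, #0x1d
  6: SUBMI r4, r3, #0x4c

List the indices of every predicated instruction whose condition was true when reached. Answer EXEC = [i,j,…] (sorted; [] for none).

EXEC = []

[0] flags=1001 → (cmp)
[1] flags=1001 HI?F → skip
[2] flags=1001 VC?F → skip
[3] flags=1001 PL?F → skip
[4] flags=0010 → (cmp)
[5] flags=0010 LS?F → skip
[6] flags=0010 MI?F → skip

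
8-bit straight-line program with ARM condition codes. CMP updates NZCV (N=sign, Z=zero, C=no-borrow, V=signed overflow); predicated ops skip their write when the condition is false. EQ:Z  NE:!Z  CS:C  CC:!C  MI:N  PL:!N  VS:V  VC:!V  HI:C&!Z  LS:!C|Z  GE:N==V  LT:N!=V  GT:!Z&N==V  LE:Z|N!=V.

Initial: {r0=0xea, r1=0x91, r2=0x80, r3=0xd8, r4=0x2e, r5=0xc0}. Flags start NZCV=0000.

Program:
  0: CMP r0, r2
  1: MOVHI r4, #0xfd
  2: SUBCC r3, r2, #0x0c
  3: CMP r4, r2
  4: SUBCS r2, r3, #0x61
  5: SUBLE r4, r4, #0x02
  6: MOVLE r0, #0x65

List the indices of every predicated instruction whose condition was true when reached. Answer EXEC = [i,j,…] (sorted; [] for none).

[0] flags=0010 → (cmp)
[1] flags=0010 HI?T → r4=0xfd
[2] flags=0010 CC?F → skip
[3] flags=0010 → (cmp)
[4] flags=0010 CS?T → r2=0x77
[5] flags=0010 LE?F → skip
[6] flags=0010 LE?F → skip

EXEC = [1,4]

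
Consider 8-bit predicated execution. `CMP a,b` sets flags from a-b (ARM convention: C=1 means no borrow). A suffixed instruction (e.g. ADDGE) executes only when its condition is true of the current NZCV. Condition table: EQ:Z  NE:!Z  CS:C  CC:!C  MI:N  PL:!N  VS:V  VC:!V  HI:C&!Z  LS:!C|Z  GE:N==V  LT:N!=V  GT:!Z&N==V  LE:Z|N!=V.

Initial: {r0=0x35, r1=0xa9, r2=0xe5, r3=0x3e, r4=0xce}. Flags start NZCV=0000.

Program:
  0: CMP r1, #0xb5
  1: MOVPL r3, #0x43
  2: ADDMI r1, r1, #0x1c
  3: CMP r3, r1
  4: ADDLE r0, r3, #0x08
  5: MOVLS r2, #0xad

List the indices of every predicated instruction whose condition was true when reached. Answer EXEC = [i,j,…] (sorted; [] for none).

EXEC = [2,5]

[0] flags=1000 → (cmp)
[1] flags=1000 PL?F → skip
[2] flags=1000 MI?T → r1=0xc5
[3] flags=0000 → (cmp)
[4] flags=0000 LE?F → skip
[5] flags=0000 LS?T → r2=0xad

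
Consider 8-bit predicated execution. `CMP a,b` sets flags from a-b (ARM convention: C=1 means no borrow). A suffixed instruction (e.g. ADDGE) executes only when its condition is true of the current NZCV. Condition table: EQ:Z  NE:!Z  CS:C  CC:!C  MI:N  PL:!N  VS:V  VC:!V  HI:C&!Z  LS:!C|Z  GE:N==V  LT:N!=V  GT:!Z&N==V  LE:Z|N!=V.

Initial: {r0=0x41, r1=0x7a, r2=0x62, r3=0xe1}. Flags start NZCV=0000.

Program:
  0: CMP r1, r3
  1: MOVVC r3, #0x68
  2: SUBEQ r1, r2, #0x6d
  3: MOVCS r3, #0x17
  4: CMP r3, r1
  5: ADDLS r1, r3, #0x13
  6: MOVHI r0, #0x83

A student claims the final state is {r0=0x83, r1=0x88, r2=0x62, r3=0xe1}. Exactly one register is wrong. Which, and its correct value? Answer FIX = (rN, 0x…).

FIX = (r1, 0x7a)

0: ✓ CMP  NZCV=1001
1: · MOVVC
2: · SUBEQ
3: · MOVCS
4: ✓ CMP  NZCV=0011
5: · ADDLS
6: ✓ MOVHI  r0←0x83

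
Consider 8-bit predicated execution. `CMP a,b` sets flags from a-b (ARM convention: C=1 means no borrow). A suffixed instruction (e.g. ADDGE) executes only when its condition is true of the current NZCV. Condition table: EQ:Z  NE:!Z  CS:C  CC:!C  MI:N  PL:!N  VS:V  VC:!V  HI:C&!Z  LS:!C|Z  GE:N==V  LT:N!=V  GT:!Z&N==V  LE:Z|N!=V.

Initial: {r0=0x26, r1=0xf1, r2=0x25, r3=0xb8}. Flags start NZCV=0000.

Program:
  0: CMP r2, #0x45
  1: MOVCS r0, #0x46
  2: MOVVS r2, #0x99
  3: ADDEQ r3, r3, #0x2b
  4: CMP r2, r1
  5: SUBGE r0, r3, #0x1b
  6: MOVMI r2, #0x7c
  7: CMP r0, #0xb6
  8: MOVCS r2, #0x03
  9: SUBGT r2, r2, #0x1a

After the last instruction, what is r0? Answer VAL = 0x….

VAL = 0x9d

0: ✓ CMP  NZCV=1000
1: · MOVCS
2: · MOVVS
3: · ADDEQ
4: ✓ CMP  NZCV=0000
5: ✓ SUBGE  r0←0x9d
6: · MOVMI
7: ✓ CMP  NZCV=1000
8: · MOVCS
9: · SUBGT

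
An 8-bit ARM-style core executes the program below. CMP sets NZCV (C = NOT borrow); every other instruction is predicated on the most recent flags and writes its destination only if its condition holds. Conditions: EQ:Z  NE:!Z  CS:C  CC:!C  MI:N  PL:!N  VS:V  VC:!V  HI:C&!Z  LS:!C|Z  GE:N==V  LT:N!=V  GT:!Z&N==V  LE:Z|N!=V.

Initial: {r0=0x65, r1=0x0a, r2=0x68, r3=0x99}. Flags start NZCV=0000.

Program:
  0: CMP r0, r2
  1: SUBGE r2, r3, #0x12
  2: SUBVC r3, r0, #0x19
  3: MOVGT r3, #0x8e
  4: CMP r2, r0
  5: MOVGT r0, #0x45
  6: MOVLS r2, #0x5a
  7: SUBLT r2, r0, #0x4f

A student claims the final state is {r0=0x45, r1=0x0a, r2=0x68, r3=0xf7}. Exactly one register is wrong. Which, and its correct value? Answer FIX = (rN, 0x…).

[0] flags=1000 → (cmp)
[1] flags=1000 GE?F → skip
[2] flags=1000 VC?T → r3=0x4c
[3] flags=1000 GT?F → skip
[4] flags=0010 → (cmp)
[5] flags=0010 GT?T → r0=0x45
[6] flags=0010 LS?F → skip
[7] flags=0010 LT?F → skip

FIX = (r3, 0x4c)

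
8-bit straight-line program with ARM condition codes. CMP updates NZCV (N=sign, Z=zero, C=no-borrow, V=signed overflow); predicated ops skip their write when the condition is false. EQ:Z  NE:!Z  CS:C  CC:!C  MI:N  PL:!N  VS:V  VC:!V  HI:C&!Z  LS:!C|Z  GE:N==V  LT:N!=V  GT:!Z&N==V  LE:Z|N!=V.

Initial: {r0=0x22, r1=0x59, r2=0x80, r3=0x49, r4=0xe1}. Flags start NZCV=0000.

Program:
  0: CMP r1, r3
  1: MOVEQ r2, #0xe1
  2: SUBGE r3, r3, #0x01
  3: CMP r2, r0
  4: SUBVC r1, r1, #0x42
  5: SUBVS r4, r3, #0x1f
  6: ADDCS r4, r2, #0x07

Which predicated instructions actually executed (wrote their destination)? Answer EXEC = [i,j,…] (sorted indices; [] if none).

EXEC = [2,5,6]

0: ✓ CMP  NZCV=0010
1: · MOVEQ
2: ✓ SUBGE  r3←0x48
3: ✓ CMP  NZCV=0011
4: · SUBVC
5: ✓ SUBVS  r4←0x29
6: ✓ ADDCS  r4←0x87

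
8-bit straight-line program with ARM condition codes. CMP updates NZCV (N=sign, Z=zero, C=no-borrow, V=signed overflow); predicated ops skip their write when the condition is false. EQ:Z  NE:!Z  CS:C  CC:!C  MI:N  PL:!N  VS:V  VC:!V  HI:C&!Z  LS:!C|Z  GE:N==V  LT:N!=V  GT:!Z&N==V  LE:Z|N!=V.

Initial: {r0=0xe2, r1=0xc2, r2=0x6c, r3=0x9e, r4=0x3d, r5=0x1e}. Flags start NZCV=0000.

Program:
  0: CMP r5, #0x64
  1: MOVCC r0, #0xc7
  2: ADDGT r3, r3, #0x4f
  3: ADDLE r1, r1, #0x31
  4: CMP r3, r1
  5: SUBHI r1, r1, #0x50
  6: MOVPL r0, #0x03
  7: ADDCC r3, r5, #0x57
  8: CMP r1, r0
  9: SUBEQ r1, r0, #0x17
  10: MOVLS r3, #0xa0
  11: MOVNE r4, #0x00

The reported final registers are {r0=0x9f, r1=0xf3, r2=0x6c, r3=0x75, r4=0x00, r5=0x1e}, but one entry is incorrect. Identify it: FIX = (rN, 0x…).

0: ✓ CMP  NZCV=1000
1: ✓ MOVCC  r0←0xc7
2: · ADDGT
3: ✓ ADDLE  r1←0xf3
4: ✓ CMP  NZCV=1000
5: · SUBHI
6: · MOVPL
7: ✓ ADDCC  r3←0x75
8: ✓ CMP  NZCV=0010
9: · SUBEQ
10: · MOVLS
11: ✓ MOVNE  r4←0x00

FIX = (r0, 0xc7)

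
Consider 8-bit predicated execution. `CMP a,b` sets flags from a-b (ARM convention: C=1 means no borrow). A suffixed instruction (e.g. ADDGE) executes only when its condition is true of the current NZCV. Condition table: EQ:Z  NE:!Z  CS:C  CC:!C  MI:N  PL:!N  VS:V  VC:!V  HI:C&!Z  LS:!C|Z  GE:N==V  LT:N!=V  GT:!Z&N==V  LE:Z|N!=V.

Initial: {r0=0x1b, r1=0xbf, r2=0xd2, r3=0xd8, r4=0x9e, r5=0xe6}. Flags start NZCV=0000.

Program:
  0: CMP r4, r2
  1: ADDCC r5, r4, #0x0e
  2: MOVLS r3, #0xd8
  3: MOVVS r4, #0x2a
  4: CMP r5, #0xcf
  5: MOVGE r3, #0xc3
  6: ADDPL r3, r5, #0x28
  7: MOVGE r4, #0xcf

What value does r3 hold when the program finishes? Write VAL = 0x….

[0] flags=1000 → (cmp)
[1] flags=1000 CC?T → r5=0xac
[2] flags=1000 LS?T → r3=0xd8
[3] flags=1000 VS?F → skip
[4] flags=1000 → (cmp)
[5] flags=1000 GE?F → skip
[6] flags=1000 PL?F → skip
[7] flags=1000 GE?F → skip

VAL = 0xd8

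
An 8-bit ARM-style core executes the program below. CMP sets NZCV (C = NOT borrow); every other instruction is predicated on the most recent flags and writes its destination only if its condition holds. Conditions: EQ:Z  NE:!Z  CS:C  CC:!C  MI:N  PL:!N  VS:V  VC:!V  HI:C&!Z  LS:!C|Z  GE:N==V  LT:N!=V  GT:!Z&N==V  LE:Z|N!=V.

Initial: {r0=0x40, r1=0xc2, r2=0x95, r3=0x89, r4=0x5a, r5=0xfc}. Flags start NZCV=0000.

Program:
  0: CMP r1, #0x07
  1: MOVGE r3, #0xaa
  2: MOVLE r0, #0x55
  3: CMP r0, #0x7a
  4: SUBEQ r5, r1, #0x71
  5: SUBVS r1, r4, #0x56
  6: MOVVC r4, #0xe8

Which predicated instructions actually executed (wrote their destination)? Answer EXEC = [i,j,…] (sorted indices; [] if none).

EXEC = [2,6]

0: ✓ CMP  NZCV=1010
1: · MOVGE
2: ✓ MOVLE  r0←0x55
3: ✓ CMP  NZCV=1000
4: · SUBEQ
5: · SUBVS
6: ✓ MOVVC  r4←0xe8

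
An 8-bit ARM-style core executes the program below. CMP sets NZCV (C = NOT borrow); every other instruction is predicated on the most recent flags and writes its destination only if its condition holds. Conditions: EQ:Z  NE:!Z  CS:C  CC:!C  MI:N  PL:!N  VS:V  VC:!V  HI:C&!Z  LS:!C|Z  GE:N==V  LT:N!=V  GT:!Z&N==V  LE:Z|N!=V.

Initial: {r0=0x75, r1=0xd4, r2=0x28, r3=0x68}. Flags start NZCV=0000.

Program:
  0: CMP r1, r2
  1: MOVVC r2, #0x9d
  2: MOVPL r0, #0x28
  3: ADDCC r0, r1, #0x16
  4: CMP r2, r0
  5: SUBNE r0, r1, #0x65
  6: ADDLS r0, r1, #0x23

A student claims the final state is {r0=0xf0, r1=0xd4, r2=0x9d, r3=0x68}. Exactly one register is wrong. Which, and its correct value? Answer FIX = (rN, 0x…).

FIX = (r0, 0x6f)

0: ✓ CMP  NZCV=1010
1: ✓ MOVVC  r2←0x9d
2: · MOVPL
3: · ADDCC
4: ✓ CMP  NZCV=0011
5: ✓ SUBNE  r0←0x6f
6: · ADDLS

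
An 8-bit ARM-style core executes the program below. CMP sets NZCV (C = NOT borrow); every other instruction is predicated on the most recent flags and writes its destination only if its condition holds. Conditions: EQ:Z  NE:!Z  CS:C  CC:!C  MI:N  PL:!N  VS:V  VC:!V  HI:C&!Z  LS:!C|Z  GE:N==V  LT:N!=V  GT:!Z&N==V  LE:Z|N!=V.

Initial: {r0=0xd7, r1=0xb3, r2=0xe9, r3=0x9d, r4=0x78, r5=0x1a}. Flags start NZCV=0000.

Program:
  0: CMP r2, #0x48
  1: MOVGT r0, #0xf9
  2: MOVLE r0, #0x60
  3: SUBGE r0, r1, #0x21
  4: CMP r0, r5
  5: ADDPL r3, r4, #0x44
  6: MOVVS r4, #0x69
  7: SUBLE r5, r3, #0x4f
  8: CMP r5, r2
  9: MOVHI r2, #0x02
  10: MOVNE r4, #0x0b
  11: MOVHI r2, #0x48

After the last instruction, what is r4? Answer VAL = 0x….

VAL = 0x0b

0: ✓ CMP  NZCV=1010
1: · MOVGT
2: ✓ MOVLE  r0←0x60
3: · SUBGE
4: ✓ CMP  NZCV=0010
5: ✓ ADDPL  r3←0xbc
6: · MOVVS
7: · SUBLE
8: ✓ CMP  NZCV=0000
9: · MOVHI
10: ✓ MOVNE  r4←0x0b
11: · MOVHI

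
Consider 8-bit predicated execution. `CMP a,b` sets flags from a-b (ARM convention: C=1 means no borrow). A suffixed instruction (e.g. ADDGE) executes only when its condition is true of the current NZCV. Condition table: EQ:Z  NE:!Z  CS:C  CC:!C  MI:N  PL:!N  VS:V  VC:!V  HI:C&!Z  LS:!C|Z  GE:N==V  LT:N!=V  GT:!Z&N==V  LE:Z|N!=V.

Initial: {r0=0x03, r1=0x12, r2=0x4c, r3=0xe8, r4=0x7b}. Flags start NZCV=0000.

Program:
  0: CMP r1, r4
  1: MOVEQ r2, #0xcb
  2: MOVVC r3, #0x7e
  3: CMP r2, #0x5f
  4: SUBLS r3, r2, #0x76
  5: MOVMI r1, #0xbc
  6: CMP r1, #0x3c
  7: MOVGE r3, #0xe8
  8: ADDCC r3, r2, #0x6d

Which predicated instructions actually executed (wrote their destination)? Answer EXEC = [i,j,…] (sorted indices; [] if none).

EXEC = [2,4,5]

0: ✓ CMP  NZCV=1000
1: · MOVEQ
2: ✓ MOVVC  r3←0x7e
3: ✓ CMP  NZCV=1000
4: ✓ SUBLS  r3←0xd6
5: ✓ MOVMI  r1←0xbc
6: ✓ CMP  NZCV=1010
7: · MOVGE
8: · ADDCC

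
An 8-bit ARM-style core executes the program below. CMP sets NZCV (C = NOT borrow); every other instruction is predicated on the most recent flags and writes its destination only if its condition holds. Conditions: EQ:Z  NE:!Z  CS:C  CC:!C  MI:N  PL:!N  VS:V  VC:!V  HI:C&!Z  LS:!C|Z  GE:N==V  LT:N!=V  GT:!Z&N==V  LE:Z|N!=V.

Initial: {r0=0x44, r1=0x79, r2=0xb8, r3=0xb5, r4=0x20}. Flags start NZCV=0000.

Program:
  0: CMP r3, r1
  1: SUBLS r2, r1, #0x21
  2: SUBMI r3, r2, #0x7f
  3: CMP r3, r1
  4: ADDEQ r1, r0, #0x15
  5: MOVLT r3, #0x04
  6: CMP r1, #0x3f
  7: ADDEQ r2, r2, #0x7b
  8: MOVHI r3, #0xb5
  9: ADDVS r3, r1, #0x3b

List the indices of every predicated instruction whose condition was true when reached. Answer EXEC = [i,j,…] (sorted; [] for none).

0: ✓ CMP  NZCV=0011
1: · SUBLS
2: · SUBMI
3: ✓ CMP  NZCV=0011
4: · ADDEQ
5: ✓ MOVLT  r3←0x04
6: ✓ CMP  NZCV=0010
7: · ADDEQ
8: ✓ MOVHI  r3←0xb5
9: · ADDVS

EXEC = [5,8]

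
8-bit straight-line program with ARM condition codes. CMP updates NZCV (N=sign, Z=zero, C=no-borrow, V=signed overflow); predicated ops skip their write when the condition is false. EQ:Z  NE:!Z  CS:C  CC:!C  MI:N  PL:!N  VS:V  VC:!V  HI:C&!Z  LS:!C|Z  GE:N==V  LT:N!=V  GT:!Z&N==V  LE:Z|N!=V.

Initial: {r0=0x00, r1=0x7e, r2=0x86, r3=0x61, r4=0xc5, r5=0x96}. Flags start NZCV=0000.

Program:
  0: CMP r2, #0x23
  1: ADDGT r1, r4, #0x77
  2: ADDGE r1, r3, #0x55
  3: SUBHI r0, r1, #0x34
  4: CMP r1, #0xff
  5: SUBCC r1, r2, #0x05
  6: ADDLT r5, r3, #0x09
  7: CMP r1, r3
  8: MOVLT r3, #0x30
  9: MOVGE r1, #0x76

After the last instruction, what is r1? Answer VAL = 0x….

0: ✓ CMP  NZCV=0011
1: · ADDGT
2: · ADDGE
3: ✓ SUBHI  r0←0x4a
4: ✓ CMP  NZCV=0000
5: ✓ SUBCC  r1←0x81
6: · ADDLT
7: ✓ CMP  NZCV=0011
8: ✓ MOVLT  r3←0x30
9: · MOVGE

VAL = 0x81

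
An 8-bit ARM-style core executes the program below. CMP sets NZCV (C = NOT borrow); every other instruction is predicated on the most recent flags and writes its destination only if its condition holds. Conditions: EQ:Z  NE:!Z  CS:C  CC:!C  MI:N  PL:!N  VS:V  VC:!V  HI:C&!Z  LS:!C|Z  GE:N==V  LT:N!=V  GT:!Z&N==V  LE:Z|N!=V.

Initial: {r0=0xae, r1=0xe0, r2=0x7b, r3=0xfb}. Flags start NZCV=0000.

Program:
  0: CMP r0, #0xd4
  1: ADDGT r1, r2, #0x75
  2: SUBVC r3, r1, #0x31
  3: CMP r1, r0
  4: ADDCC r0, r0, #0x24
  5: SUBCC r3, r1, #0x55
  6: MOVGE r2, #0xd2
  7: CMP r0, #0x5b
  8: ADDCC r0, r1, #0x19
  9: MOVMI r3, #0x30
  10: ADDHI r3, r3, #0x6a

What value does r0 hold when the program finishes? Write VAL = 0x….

[0] flags=1000 → (cmp)
[1] flags=1000 GT?F → skip
[2] flags=1000 VC?T → r3=0xaf
[3] flags=0010 → (cmp)
[4] flags=0010 CC?F → skip
[5] flags=0010 CC?F → skip
[6] flags=0010 GE?T → r2=0xd2
[7] flags=0011 → (cmp)
[8] flags=0011 CC?F → skip
[9] flags=0011 MI?F → skip
[10] flags=0011 HI?T → r3=0x19

VAL = 0xae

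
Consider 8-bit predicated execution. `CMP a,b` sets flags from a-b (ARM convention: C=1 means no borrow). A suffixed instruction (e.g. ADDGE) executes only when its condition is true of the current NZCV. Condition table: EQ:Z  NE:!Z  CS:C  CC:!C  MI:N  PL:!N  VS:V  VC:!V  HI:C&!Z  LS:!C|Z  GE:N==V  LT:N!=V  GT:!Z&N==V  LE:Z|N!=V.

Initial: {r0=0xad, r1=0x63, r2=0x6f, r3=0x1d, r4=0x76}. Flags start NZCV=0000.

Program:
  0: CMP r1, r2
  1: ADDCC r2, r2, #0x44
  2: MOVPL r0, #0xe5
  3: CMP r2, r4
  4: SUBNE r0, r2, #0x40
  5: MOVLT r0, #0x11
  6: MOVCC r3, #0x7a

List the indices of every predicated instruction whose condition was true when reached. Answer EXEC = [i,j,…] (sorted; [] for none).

EXEC = [1,4,5]

[0] flags=1000 → (cmp)
[1] flags=1000 CC?T → r2=0xb3
[2] flags=1000 PL?F → skip
[3] flags=0011 → (cmp)
[4] flags=0011 NE?T → r0=0x73
[5] flags=0011 LT?T → r0=0x11
[6] flags=0011 CC?F → skip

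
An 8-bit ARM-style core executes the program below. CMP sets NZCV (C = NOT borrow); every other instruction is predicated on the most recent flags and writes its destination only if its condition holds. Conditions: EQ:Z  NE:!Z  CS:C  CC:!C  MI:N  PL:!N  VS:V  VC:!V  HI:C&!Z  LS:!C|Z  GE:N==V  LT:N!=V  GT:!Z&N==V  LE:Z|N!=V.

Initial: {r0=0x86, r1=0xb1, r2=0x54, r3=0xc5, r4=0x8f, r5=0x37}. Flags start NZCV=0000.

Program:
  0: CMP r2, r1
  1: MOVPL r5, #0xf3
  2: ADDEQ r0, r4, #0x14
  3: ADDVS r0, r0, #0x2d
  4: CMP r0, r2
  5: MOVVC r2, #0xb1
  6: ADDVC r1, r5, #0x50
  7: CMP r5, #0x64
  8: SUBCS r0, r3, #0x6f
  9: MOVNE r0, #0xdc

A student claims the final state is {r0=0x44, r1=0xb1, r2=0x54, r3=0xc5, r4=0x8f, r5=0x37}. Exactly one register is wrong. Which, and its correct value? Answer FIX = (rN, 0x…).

[0] flags=1001 → (cmp)
[1] flags=1001 PL?F → skip
[2] flags=1001 EQ?F → skip
[3] flags=1001 VS?T → r0=0xb3
[4] flags=0011 → (cmp)
[5] flags=0011 VC?F → skip
[6] flags=0011 VC?F → skip
[7] flags=1000 → (cmp)
[8] flags=1000 CS?F → skip
[9] flags=1000 NE?T → r0=0xdc

FIX = (r0, 0xdc)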